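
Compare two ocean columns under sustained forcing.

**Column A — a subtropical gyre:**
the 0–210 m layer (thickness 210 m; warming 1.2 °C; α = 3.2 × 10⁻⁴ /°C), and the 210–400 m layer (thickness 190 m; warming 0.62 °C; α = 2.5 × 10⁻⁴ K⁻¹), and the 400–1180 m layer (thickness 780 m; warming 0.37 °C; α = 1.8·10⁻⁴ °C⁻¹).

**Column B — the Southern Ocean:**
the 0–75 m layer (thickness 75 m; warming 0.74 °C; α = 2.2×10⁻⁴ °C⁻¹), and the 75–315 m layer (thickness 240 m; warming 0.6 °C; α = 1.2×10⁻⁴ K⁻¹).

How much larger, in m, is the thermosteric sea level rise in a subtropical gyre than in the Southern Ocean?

A 0–210 m: 3.2×10⁻⁴ × 210 × 1.2 = 0.08064 m
A 0.62 × 190 × 2.5×10⁻⁴ = 0.02945 m
A 1.8×10⁻⁴ × 0.37 × 780 = 0.051948 m
A total: 0.162038 m
B 0–75 m: 2.2×10⁻⁴ × 75 × 0.74 = 0.01221 m
B Layer 2: 0.6 × 1.2×10⁻⁴ × 240 = 0.01728 m
B total: 0.02949 m
Difference: 0.162038 − 0.02949 = 0.132548 m

0.13 m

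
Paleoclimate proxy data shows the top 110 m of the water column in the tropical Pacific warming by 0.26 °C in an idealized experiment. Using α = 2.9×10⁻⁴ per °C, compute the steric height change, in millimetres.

Δh = αΔT·H = 2.9×10⁻⁴ × 0.26 × 110 = 0.008294 m

Δh = 8.29 mm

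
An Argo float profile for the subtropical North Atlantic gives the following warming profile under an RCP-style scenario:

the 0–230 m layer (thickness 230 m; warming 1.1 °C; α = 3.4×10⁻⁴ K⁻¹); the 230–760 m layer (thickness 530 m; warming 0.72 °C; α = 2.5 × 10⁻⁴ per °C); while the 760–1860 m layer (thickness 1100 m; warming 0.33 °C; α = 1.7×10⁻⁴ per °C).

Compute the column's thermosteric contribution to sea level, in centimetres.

Layer 1: 1.1 × 3.4×10⁻⁴ × 230 = 0.08602 m
Layer 2: 2.5×10⁻⁴ × 0.72 × 530 = 0.09540 m
Layer 3: 1100 × 1.7×10⁻⁴ × 0.33 = 0.06171 m
Δh = 0.08602 + 0.09540 + 0.06171 = 0.24313 m

Δh ≈ 24.3 cm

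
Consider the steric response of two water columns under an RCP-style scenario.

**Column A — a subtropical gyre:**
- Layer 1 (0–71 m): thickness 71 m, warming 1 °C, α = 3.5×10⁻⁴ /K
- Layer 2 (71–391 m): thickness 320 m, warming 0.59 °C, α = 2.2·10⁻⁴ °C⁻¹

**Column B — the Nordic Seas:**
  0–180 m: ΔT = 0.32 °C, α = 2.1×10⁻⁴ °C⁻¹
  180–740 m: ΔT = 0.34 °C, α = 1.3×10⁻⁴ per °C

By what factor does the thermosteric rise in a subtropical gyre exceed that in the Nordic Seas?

a factor of 1.80

A 71 × 1 × 3.5×10⁻⁴ = 0.02485 m
A Layer 2: 320 × 0.59 × 2.2×10⁻⁴ = 0.041536 m
A total: 0.066386 m
B 180 × 2.1×10⁻⁴ × 0.32 = 0.012096 m
B 560 × 0.34 × 1.3×10⁻⁴ = 0.024752 m
B total: 0.036848 m
Ratio: 0.066386 / 0.036848 ≈ 1.802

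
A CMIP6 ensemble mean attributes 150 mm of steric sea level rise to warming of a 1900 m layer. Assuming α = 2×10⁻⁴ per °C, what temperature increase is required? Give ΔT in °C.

ΔT = Δh/(αH) = 0.15 / (2×10⁻⁴ × 1900) ≈ 0.3947 °C

ΔT ≈ 0.39 °C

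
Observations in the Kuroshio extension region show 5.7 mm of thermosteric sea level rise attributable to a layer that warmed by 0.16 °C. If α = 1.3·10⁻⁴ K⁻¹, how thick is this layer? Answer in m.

H ≈ 270 m

H = Δh/(αΔT) = 0.0057 / (1.3×10⁻⁴ × 0.16) ≈ 274.0 m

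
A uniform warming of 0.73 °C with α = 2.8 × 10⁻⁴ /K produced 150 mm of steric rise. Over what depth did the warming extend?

H ≈ 734 m

H = Δh/(αΔT) = 0.15 / (2.8×10⁻⁴ × 0.73) ≈ 733.9 m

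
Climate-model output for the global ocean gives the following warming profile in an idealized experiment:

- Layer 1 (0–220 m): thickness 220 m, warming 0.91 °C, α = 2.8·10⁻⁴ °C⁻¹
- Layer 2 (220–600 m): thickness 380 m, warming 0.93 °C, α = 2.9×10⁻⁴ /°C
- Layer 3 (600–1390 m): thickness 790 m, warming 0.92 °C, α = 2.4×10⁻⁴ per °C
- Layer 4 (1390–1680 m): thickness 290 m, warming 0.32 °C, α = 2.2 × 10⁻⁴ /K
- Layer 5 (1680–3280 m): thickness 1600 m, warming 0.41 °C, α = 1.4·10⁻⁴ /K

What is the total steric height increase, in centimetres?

2.8×10⁻⁴ × 220 × 0.91 = 0.056056 m
Layer 2: 2.9×10⁻⁴ × 380 × 0.93 = 0.102486 m
600–1390 m: 790 × 0.92 × 2.4×10⁻⁴ = 0.174432 m
1390–1680 m: 2.2×10⁻⁴ × 0.32 × 290 = 0.020416 m
1680–3280 m: 1.4×10⁻⁴ × 1600 × 0.41 = 0.09184 m
Δh = 0.056056 + 0.102486 + 0.174432 + 0.020416 + 0.09184 = 0.44523 m ≈ 44.5 cm

44.5 cm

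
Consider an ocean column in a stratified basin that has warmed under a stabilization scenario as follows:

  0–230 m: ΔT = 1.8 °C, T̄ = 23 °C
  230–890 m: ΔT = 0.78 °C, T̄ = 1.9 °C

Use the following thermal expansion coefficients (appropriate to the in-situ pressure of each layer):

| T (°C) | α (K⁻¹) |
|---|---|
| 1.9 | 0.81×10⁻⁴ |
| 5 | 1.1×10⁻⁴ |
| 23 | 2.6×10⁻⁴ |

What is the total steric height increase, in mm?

Layer 1 at 23 °C → α = 2.6×10⁻⁴ K⁻¹
Layer 2 at 1.9 °C → α = 0.81×10⁻⁴ K⁻¹
0–230 m: 2.6×10⁻⁴ × 230 × 1.8 = 0.10764 m
230–890 m: 0.78 × 660 × 0.81×10⁻⁴ = 0.0416988 m
Δh = 0.10764 + 0.0416988 = 0.1493388 m

about 149 mm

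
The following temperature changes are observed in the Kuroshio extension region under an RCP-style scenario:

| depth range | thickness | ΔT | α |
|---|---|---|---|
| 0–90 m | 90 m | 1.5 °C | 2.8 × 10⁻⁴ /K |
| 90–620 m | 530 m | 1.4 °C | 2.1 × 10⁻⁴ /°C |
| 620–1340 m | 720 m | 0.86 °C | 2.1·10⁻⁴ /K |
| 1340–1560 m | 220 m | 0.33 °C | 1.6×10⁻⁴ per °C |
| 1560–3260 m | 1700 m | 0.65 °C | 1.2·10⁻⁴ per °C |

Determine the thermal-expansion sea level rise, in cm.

Δh = 47 cm

0–90 m: 90 × 1.5 × 2.8×10⁻⁴ = 0.03780 m
Layer 2: 2.1×10⁻⁴ × 1.4 × 530 = 0.15582 m
620–1340 m: 720 × 2.1×10⁻⁴ × 0.86 = 0.130032 m
Layer 4: 0.33 × 220 × 1.6×10⁻⁴ = 0.011616 m
1560–3260 m: 1700 × 0.65 × 1.2×10⁻⁴ = 0.13260 m
Δh = 0.03780 + 0.15582 + 0.130032 + 0.011616 + 0.13260 = 0.467868 m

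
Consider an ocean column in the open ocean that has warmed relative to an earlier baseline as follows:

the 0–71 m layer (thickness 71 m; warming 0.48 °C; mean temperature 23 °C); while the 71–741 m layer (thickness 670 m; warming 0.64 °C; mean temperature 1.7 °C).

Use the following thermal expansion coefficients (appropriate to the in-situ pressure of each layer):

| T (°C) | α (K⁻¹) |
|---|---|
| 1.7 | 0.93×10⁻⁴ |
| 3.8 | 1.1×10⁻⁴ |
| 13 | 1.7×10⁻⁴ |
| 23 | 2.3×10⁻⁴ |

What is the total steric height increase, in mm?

Layer 1 at 23 °C → α = 2.3×10⁻⁴ K⁻¹
Layer 2 at 1.7 °C → α = 0.93×10⁻⁴ K⁻¹
0–71 m: 71 × 0.48 × 2.3×10⁻⁴ = 0.0078384 m
Layer 2: 0.93×10⁻⁴ × 0.64 × 670 = 0.0398784 m
Δh = 0.0078384 + 0.0398784 = 0.0477168 m

about 48 mm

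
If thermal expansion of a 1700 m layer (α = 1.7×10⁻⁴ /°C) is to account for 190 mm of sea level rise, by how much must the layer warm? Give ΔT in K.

about 0.657 K

ΔT = Δh/(αH) = 0.19 / (1.7×10⁻⁴ × 1700) ≈ 0.6574 K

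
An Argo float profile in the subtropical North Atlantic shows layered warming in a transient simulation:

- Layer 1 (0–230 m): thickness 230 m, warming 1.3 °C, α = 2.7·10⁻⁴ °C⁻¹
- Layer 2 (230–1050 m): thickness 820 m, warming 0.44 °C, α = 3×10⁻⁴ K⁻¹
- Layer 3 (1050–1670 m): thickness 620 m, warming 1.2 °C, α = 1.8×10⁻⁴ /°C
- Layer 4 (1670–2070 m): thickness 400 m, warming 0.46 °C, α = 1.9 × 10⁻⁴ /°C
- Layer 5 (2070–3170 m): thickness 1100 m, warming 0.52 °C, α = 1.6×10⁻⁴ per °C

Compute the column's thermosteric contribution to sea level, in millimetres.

0–230 m: 2.7×10⁻⁴ × 230 × 1.3 = 0.08073 m
820 × 0.44 × 3×10⁻⁴ = 0.10824 m
1050–1670 m: 1.2 × 1.8×10⁻⁴ × 620 = 0.13392 m
0.46 × 1.9×10⁻⁴ × 400 = 0.03496 m
2070–3170 m: 1.6×10⁻⁴ × 0.52 × 1100 = 0.09152 m
Δh = 0.08073 + 0.10824 + 0.13392 + 0.03496 + 0.09152 = 0.44937 m

450 mm of thermosteric rise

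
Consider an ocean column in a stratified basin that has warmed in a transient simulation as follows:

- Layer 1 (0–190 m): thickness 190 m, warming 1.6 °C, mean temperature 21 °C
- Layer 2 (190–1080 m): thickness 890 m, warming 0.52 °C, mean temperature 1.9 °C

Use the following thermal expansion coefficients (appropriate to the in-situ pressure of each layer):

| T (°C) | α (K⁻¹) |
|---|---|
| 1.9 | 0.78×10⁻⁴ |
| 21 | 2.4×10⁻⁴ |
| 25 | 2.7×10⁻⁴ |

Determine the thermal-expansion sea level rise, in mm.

109 mm of thermosteric rise

Layer 1 at 21 °C → α = 2.4×10⁻⁴ K⁻¹
Layer 2 at 1.9 °C → α = 0.78×10⁻⁴ K⁻¹
0–190 m: 190 × 1.6 × 2.4×10⁻⁴ = 0.07296 m
0.52 × 890 × 0.78×10⁻⁴ = 0.0360984 m
Δh = 0.07296 + 0.0360984 = 0.1090584 m ≈ 109 mm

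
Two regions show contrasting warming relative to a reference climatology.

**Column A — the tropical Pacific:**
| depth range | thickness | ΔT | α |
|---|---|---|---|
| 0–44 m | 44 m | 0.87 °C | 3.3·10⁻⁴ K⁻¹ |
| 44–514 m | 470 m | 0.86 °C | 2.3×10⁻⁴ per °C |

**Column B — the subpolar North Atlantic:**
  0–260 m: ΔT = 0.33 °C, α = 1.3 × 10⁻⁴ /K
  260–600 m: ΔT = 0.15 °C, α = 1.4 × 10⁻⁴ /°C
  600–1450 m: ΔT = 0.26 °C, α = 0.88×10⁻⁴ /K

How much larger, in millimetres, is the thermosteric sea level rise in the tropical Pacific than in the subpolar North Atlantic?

67.9 mm

A 3.3×10⁻⁴ × 44 × 0.87 = 0.0126324 m
A 470 × 2.3×10⁻⁴ × 0.86 = 0.092966 m
A total: 0.1055984 m
B Layer 1: 0.33 × 1.3×10⁻⁴ × 260 = 0.011154 m
B Layer 2: 340 × 1.4×10⁻⁴ × 0.15 = 0.00714 m
B 850 × 0.26 × 0.88×10⁻⁴ = 0.019448 m
B total: 0.037742 m
Difference: 0.1055984 − 0.037742 = 0.0678564 m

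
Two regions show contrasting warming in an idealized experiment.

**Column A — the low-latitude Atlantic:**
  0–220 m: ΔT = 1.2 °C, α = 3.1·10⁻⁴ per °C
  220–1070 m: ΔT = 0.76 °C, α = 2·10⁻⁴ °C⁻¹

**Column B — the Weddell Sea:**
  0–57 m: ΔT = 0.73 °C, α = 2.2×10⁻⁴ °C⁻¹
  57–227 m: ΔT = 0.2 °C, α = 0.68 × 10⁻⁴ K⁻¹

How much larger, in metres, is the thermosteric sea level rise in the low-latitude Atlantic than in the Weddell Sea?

A Layer 1: 3.1×10⁻⁴ × 1.2 × 220 = 0.08184 m
A 220–1070 m: 2×10⁻⁴ × 0.76 × 850 = 0.12920 m
A total: 0.21104 m
B 57 × 0.73 × 2.2×10⁻⁴ = 0.0091542 m
B 57–227 m: 170 × 0.2 × 0.68×10⁻⁴ = 0.002312 m
B total: 0.0114662 m
Difference: 0.21104 − 0.0114662 = 0.1995738 m

0.200 m larger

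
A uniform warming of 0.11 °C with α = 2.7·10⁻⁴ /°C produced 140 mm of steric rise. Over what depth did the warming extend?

H = Δh/(αΔT) = 0.14 / (2.7×10⁻⁴ × 0.11) ≈ 4714 m

about 4710 m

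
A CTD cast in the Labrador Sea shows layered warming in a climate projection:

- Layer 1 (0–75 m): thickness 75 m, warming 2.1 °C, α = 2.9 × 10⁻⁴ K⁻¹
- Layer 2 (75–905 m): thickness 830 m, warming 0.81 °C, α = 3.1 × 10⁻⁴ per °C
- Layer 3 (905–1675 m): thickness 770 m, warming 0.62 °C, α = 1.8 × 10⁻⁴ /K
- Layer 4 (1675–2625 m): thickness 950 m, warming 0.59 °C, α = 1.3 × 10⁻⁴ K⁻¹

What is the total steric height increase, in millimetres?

about 413 mm

Layer 1: 75 × 2.9×10⁻⁴ × 2.1 = 0.045675 m
3.1×10⁻⁴ × 0.81 × 830 = 0.208413 m
905–1675 m: 1.8×10⁻⁴ × 770 × 0.62 = 0.085932 m
Layer 4: 1.3×10⁻⁴ × 950 × 0.59 = 0.072865 m
Δh = 0.045675 + 0.208413 + 0.085932 + 0.072865 = 0.412885 m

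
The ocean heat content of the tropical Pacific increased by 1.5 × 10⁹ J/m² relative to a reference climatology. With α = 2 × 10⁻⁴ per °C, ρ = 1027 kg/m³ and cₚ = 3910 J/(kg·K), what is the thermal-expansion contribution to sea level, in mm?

Δh ≈ 74.7 mm

Δh = αQ/(ρcₚ) = 2×10⁻⁴ × 1.5×10⁹ / (1027 × 3910) ≈ 0.074709 m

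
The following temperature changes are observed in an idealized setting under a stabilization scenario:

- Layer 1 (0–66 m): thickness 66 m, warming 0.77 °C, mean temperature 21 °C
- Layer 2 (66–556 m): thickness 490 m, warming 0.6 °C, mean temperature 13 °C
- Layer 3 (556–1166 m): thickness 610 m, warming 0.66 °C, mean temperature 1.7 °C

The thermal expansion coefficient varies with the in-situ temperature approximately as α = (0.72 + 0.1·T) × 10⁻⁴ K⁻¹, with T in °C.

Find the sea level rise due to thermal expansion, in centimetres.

Layer 1: α = (0.72 + 0.1×21)×10⁻⁴ = 2.82×10⁻⁴ K⁻¹
Layer 2: α = (0.72 + 0.1×13)×10⁻⁴ = 2.02×10⁻⁴ K⁻¹
Layer 3: α = (0.72 + 0.1×1.7)×10⁻⁴ = 0.89×10⁻⁴ K⁻¹
0–66 m: 0.77 × 66 × 2.82×10⁻⁴ = 0.01433124 m
Layer 2: 490 × 2.02×10⁻⁴ × 0.6 = 0.059388 m
0.89×10⁻⁴ × 610 × 0.66 = 0.0358314 m
Δh = 0.01433124 + 0.059388 + 0.0358314 = 0.10955064 m

Δh = 11.0 cm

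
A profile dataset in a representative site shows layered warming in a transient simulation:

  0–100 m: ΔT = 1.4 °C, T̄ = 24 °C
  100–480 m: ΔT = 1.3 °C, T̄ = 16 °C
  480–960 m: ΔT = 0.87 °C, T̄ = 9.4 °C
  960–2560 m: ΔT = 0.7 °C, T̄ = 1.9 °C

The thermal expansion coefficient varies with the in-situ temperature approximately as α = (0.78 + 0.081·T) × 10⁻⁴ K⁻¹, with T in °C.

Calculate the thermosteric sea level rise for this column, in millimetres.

about 310 mm

Layer 1: α = (0.78 + 0.081×24)×10⁻⁴ = 2.724×10⁻⁴ K⁻¹
Layer 2: α = (0.78 + 0.081×16)×10⁻⁴ = 2.076×10⁻⁴ K⁻¹
Layer 3: α = (0.78 + 0.081×9.4)×10⁻⁴ = 1.5414×10⁻⁴ K⁻¹
Layer 4: α = (0.78 + 0.081×1.9)×10⁻⁴ = 0.9339×10⁻⁴ K⁻¹
0–100 m: 1.4 × 100 × 2.724×10⁻⁴ = 0.038136 m
Layer 2: 1.3 × 2.076×10⁻⁴ × 380 = 0.1025544 m
480 × 0.87 × 1.5414×10⁻⁴ = 0.064368864 m
960–2560 m: 0.9339×10⁻⁴ × 0.7 × 1600 = 0.1045968 m
Δh = 0.038136 + 0.1025544 + 0.064368864 + 0.1045968 = 0.309656064 m ≈ 310 mm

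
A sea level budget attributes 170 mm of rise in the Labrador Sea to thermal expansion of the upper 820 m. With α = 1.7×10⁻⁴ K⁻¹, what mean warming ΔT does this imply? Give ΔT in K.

ΔT = Δh/(αH) = 0.17 / (1.7×10⁻⁴ × 820) ≈ 1.220 K

ΔT ≈ 1.22 K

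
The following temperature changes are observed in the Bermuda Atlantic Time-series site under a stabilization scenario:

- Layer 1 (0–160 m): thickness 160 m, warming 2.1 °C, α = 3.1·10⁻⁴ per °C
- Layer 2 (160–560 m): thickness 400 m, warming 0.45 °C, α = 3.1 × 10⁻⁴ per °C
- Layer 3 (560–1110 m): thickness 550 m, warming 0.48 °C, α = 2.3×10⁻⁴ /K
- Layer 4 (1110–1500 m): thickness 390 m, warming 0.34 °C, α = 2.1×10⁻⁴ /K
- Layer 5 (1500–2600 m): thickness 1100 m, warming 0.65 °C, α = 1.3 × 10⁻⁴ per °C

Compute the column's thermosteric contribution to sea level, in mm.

Δh = 341 mm

160 × 2.1 × 3.1×10⁻⁴ = 0.10416 m
0.45 × 3.1×10⁻⁴ × 400 = 0.05580 m
560–1110 m: 2.3×10⁻⁴ × 550 × 0.48 = 0.06072 m
Layer 4: 0.34 × 390 × 2.1×10⁻⁴ = 0.027846 m
0.65 × 1.3×10⁻⁴ × 1100 = 0.09295 m
Δh = 0.10416 + 0.05580 + 0.06072 + 0.027846 + 0.09295 = 0.341476 m ≈ 341 mm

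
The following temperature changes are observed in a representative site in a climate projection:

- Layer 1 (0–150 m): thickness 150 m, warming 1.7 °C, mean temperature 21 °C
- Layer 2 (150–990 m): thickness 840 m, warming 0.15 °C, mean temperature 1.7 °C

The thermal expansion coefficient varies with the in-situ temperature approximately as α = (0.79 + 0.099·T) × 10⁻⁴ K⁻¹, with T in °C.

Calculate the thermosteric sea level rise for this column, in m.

Δh = 0.0852 m

Layer 1: α = (0.79 + 0.099×21)×10⁻⁴ = 2.869×10⁻⁴ K⁻¹
Layer 2: α = (0.79 + 0.099×1.7)×10⁻⁴ = 0.9583×10⁻⁴ K⁻¹
0–150 m: 150 × 2.869×10⁻⁴ × 1.7 = 0.0731595 m
Layer 2: 840 × 0.15 × 0.9583×10⁻⁴ = 0.01207458 m
Δh = 0.0731595 + 0.01207458 = 0.08523408 m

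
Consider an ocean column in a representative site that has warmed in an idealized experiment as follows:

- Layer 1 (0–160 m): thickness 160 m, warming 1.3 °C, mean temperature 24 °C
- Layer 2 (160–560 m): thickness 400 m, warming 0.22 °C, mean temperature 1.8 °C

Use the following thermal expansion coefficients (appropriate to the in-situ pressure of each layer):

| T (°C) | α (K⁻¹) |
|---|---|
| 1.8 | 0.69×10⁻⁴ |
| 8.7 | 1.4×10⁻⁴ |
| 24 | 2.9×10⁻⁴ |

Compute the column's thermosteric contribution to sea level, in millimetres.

Δh ≈ 66 mm

Layer 1 at 24 °C → α = 2.9×10⁻⁴ K⁻¹
Layer 2 at 1.8 °C → α = 0.69×10⁻⁴ K⁻¹
160 × 2.9×10⁻⁴ × 1.3 = 0.06032 m
0.69×10⁻⁴ × 0.22 × 400 = 0.006072 m
Δh = 0.06032 + 0.006072 = 0.066392 m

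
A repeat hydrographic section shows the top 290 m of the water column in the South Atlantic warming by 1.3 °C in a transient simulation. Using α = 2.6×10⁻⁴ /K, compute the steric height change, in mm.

Δh ≈ 98.0 mm

Δh = αΔT·H = 2.6×10⁻⁴ × 1.3 × 290 = 0.09802 m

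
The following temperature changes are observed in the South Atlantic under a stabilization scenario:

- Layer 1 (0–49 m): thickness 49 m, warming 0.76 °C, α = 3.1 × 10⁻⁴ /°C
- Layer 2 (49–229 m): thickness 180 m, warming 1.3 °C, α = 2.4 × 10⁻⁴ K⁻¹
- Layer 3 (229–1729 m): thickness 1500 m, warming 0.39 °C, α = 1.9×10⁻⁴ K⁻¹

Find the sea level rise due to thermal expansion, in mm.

0–49 m: 3.1×10⁻⁴ × 49 × 0.76 = 0.0115444 m
49–229 m: 180 × 2.4×10⁻⁴ × 1.3 = 0.05616 m
Layer 3: 1.9×10⁻⁴ × 0.39 × 1500 = 0.11115 m
Δh = 0.0115444 + 0.05616 + 0.11115 = 0.1788544 m

about 180 mm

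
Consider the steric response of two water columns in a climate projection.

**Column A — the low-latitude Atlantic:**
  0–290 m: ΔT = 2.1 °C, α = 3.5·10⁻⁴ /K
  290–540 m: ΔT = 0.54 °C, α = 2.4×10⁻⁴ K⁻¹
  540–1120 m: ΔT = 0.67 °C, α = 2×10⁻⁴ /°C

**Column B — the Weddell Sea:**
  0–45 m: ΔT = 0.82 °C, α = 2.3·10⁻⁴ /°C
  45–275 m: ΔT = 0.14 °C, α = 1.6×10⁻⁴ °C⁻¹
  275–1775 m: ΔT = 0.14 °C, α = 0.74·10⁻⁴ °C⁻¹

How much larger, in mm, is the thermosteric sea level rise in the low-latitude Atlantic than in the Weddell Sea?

A 3.5×10⁻⁴ × 2.1 × 290 = 0.21315 m
A 0.54 × 250 × 2.4×10⁻⁴ = 0.03240 m
A 540–1120 m: 580 × 2×10⁻⁴ × 0.67 = 0.07772 m
A total: 0.32327 m
B 2.3×10⁻⁴ × 0.82 × 45 = 0.008487 m
B Layer 2: 0.14 × 230 × 1.6×10⁻⁴ = 0.005152 m
B Layer 3: 0.74×10⁻⁴ × 0.14 × 1500 = 0.01554 m
B total: 0.029179 m
Difference: 0.32327 − 0.029179 = 0.294091 m

294 mm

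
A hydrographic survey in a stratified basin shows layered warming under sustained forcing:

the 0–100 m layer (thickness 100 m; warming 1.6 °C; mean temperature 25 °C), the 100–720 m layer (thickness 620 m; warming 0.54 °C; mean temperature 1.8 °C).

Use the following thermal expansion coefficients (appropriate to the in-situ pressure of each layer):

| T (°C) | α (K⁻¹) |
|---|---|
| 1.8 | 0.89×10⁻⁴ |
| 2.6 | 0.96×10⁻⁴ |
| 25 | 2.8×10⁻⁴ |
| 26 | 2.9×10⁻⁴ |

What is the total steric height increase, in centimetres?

Δh ≈ 7.5 cm

Layer 1 at 25 °C → α = 2.8×10⁻⁴ K⁻¹
Layer 2 at 1.8 °C → α = 0.89×10⁻⁴ K⁻¹
0–100 m: 1.6 × 2.8×10⁻⁴ × 100 = 0.04480 m
Layer 2: 620 × 0.54 × 0.89×10⁻⁴ = 0.0297972 m
Δh = 0.04480 + 0.0297972 = 0.0745972 m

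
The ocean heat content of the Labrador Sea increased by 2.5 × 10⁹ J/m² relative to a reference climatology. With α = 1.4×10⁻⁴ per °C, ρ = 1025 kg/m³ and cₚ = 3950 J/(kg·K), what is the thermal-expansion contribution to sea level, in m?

Δh = αQ/(ρcₚ) = 1.4×10⁻⁴ × 2.5×10⁹ / (1025 × 3950) ≈ 0.086446 m

Δh ≈ 0.0864 m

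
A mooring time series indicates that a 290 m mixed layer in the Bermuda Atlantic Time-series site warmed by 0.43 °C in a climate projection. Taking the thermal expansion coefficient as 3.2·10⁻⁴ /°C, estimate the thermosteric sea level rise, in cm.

Δh = αΔT·H = 3.2×10⁻⁴ × 0.43 × 290 = 0.039904 m

Δh ≈ 4.0 cm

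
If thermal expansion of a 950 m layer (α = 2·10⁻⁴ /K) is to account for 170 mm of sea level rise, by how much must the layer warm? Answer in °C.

0.895 °C

ΔT = Δh/(αH) = 0.17 / (2×10⁻⁴ × 950) ≈ 0.8947 °C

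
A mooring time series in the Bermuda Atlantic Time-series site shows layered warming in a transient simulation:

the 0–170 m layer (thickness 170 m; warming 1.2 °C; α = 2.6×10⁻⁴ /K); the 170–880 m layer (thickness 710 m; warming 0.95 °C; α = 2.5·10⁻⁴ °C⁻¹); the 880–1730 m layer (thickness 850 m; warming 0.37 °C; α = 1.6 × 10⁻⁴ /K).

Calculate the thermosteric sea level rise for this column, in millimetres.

0–170 m: 2.6×10⁻⁴ × 170 × 1.2 = 0.05304 m
Layer 2: 2.5×10⁻⁴ × 710 × 0.95 = 0.168625 m
Layer 3: 0.37 × 1.6×10⁻⁴ × 850 = 0.05032 m
Δh = 0.05304 + 0.168625 + 0.05032 = 0.271985 m ≈ 270 mm

270 mm of thermosteric rise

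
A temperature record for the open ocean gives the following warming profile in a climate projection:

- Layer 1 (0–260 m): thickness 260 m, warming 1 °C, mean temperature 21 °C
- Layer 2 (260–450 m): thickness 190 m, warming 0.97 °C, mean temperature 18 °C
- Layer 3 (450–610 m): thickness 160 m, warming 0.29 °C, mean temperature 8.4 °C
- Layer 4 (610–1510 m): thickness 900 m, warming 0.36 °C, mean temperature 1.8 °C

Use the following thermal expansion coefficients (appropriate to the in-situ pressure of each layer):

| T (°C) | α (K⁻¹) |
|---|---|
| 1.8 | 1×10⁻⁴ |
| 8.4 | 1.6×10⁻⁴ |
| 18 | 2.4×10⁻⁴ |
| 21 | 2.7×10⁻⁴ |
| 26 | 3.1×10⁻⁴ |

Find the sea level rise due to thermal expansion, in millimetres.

Layer 1 at 21 °C → α = 2.7×10⁻⁴ K⁻¹
Layer 2 at 18 °C → α = 2.4×10⁻⁴ K⁻¹
Layer 3 at 8.4 °C → α = 1.6×10⁻⁴ K⁻¹
Layer 4 at 1.8 °C → α = 1×10⁻⁴ K⁻¹
2.7×10⁻⁴ × 260 × 1 = 0.07020 m
Layer 2: 2.4×10⁻⁴ × 0.97 × 190 = 0.044232 m
Layer 3: 1.6×10⁻⁴ × 0.29 × 160 = 0.007424 m
Layer 4: 900 × 0.36 × 1×10⁻⁴ = 0.03240 m
Δh = 0.07020 + 0.044232 + 0.007424 + 0.03240 = 0.154256 m

154 mm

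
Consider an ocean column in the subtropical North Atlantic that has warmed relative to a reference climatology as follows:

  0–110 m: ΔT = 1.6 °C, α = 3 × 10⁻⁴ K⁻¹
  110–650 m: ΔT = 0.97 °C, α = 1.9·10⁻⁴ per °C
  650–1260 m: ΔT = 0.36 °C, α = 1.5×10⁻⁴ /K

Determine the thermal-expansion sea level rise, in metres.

0–110 m: 110 × 3×10⁻⁴ × 1.6 = 0.05280 m
Layer 2: 1.9×10⁻⁴ × 540 × 0.97 = 0.099522 m
1.5×10⁻⁴ × 610 × 0.36 = 0.03294 m
Δh = 0.05280 + 0.099522 + 0.03294 = 0.185262 m

about 0.185 m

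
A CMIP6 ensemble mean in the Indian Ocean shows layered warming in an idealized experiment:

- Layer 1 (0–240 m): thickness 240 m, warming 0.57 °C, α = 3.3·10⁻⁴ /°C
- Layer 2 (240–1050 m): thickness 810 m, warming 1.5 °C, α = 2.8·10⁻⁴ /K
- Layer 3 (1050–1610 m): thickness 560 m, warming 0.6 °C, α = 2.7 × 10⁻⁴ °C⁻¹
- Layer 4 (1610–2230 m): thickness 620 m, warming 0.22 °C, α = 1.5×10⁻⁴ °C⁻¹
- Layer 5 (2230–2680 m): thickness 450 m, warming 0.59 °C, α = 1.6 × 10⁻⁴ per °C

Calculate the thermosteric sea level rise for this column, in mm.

about 539 mm

0–240 m: 0.57 × 3.3×10⁻⁴ × 240 = 0.045144 m
240–1050 m: 2.8×10⁻⁴ × 1.5 × 810 = 0.34020 m
Layer 3: 2.7×10⁻⁴ × 0.6 × 560 = 0.09072 m
Layer 4: 1.5×10⁻⁴ × 620 × 0.22 = 0.02046 m
2230–2680 m: 0.59 × 1.6×10⁻⁴ × 450 = 0.04248 m
Δh = 0.045144 + 0.34020 + 0.09072 + 0.02046 + 0.04248 = 0.539004 m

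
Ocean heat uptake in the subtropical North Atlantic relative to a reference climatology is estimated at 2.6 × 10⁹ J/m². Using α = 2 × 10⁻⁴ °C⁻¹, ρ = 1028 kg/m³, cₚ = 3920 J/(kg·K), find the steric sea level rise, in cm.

Δh = αQ/(ρcₚ) = 2×10⁻⁴ × 2.6×10⁹ / (1028 × 3920) ≈ 0.12904 m

about 13 cm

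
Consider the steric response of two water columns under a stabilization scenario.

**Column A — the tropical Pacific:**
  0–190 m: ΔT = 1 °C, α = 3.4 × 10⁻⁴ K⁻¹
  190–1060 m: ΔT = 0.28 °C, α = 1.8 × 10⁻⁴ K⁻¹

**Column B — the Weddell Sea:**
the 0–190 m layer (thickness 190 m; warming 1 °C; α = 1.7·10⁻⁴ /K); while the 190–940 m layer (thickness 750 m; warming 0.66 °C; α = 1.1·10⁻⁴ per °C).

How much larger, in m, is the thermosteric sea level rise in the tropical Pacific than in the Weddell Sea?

A 0–190 m: 1 × 3.4×10⁻⁴ × 190 = 0.06460 m
A 190–1060 m: 0.28 × 870 × 1.8×10⁻⁴ = 0.043848 m
A total: 0.108448 m
B 190 × 1 × 1.7×10⁻⁴ = 0.03230 m
B 190–940 m: 750 × 1.1×10⁻⁴ × 0.66 = 0.05445 m
B total: 0.08675 m
Difference: 0.108448 − 0.08675 = 0.021698 m

Δh_A − Δh_B ≈ 0.0217 m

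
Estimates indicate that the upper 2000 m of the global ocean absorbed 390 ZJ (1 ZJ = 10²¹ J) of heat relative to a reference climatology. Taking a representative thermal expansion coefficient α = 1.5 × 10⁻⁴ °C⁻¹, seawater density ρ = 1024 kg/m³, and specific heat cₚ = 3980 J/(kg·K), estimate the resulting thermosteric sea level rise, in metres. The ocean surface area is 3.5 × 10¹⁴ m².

Per unit area: Q = 390×10²¹ / (3.5×10¹⁴) ≈ 1.114×10⁹ J/m²
Δh = αQ/(ρcₚ) = 1.5×10⁻⁴ × 1.114×10⁹ / (1024 × 3980) ≈ 0.041001 m

Δh ≈ 0.041 m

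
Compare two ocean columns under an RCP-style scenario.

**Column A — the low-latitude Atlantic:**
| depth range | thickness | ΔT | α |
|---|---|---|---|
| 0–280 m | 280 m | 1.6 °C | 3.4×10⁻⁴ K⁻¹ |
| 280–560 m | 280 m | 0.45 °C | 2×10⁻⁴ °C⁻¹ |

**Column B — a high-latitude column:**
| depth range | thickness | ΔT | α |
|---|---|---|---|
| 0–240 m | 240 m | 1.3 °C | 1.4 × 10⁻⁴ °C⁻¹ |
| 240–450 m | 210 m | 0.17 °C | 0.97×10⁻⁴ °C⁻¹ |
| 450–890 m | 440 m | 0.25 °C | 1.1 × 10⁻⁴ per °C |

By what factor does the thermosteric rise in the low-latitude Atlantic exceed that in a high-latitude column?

a factor of 3.00

A 0–280 m: 280 × 1.6 × 3.4×10⁻⁴ = 0.15232 m
A 0.45 × 280 × 2×10⁻⁴ = 0.02520 m
A total: 0.17752 m
B 0–240 m: 1.3 × 240 × 1.4×10⁻⁴ = 0.04368 m
B 240–450 m: 210 × 0.97×10⁻⁴ × 0.17 = 0.0034629 m
B Layer 3: 1.1×10⁻⁴ × 0.25 × 440 = 0.01210 m
B total: 0.0592429 m
Ratio: 0.17752 / 0.0592429 ≈ 2.996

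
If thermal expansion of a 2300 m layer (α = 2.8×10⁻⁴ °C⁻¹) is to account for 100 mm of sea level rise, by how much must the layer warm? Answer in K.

ΔT = Δh/(αH) = 0.1 / (2.8×10⁻⁴ × 2300) ≈ 0.1553 K

ΔT ≈ 0.155 K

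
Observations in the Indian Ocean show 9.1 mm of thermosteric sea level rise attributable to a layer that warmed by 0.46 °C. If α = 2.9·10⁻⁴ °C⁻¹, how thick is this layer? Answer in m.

H = Δh/(αΔT) = 0.0091 / (2.9×10⁻⁴ × 0.46) ≈ 68.22 m

about 68 m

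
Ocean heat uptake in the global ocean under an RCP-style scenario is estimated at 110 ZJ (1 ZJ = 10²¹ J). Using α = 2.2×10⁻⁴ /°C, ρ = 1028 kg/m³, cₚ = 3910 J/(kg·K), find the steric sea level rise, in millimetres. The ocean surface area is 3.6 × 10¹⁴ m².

Per unit area: Q = 110×10²¹ / (3.6×10¹⁴) ≈ 3.056×10⁸ J/m²
Δh = αQ/(ρcₚ) = 2.2×10⁻⁴ × 3.056×10⁸ / (1028 × 3910) ≈ 0.016727 m

16.7 mm of thermosteric rise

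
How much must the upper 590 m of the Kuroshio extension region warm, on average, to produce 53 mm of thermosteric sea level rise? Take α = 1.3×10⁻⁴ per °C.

ΔT ≈ 0.691 °C

ΔT = Δh/(αH) = 0.053 / (1.3×10⁻⁴ × 590) ≈ 0.6910 °C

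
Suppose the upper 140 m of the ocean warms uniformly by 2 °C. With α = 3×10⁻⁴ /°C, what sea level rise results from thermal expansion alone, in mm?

Δh = αΔT·H = 3×10⁻⁴ × 2 × 140 = 0.08400 m

84.0 mm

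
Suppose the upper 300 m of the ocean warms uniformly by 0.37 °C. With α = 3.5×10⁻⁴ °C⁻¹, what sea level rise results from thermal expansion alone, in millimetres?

Δh ≈ 39 mm

Δh = αΔT·H = 3.5×10⁻⁴ × 0.37 × 300 = 0.03885 m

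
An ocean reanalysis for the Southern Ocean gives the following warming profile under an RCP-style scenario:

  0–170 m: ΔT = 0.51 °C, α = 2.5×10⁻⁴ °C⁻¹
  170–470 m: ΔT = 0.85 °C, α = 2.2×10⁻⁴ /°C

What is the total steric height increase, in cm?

Layer 1: 2.5×10⁻⁴ × 0.51 × 170 = 0.021675 m
170–470 m: 2.2×10⁻⁴ × 300 × 0.85 = 0.05610 m
Δh = 0.021675 + 0.05610 = 0.077775 m

Δh = 7.78 cm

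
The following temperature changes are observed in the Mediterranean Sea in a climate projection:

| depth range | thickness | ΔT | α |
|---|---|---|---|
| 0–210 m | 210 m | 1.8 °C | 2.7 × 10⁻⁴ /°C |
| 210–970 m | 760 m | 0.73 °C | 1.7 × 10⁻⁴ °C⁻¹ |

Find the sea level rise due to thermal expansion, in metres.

about 0.20 m

Layer 1: 1.8 × 2.7×10⁻⁴ × 210 = 0.10206 m
0.73 × 760 × 1.7×10⁻⁴ = 0.094316 m
Δh = 0.10206 + 0.094316 = 0.196376 m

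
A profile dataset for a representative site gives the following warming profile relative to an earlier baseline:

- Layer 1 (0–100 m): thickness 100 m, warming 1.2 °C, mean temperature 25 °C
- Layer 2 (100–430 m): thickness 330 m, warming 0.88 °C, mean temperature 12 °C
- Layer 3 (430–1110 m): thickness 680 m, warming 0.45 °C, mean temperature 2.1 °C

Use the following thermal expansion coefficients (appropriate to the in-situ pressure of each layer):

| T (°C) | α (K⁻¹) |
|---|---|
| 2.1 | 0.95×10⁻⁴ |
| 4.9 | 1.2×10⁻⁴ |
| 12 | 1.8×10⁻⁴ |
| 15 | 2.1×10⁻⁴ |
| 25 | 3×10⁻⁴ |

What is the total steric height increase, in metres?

Layer 1 at 25 °C → α = 3×10⁻⁴ K⁻¹
Layer 2 at 12 °C → α = 1.8×10⁻⁴ K⁻¹
Layer 3 at 2.1 °C → α = 0.95×10⁻⁴ K⁻¹
100 × 1.2 × 3×10⁻⁴ = 0.03600 m
Layer 2: 330 × 1.8×10⁻⁴ × 0.88 = 0.052272 m
430–1110 m: 0.45 × 0.95×10⁻⁴ × 680 = 0.02907 m
Δh = 0.03600 + 0.052272 + 0.02907 = 0.117342 m

0.117 m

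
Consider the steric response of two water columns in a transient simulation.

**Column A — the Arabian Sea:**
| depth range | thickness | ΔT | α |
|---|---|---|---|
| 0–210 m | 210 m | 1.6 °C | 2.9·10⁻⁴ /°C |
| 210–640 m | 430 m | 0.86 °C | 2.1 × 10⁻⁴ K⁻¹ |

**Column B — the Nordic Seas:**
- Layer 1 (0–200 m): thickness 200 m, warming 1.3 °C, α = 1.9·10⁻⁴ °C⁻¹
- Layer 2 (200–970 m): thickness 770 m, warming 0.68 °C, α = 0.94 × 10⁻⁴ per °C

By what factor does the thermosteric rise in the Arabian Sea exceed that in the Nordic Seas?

A Layer 1: 210 × 2.9×10⁻⁴ × 1.6 = 0.09744 m
A Layer 2: 430 × 0.86 × 2.1×10⁻⁴ = 0.077658 m
A total: 0.175098 m
B Layer 1: 1.9×10⁻⁴ × 200 × 1.3 = 0.04940 m
B 0.94×10⁻⁴ × 0.68 × 770 = 0.0492184 m
B total: 0.0986184 m
Ratio: 0.175098 / 0.0986184 ≈ 1.776

1.78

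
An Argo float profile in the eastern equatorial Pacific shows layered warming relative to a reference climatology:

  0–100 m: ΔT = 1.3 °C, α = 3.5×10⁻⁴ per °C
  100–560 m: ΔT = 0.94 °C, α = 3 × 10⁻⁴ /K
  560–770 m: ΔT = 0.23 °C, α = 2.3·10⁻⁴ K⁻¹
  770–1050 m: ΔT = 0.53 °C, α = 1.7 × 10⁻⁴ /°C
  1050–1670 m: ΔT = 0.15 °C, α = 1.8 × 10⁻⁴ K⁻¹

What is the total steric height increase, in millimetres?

228 mm

0–100 m: 1.3 × 100 × 3.5×10⁻⁴ = 0.04550 m
100–560 m: 460 × 3×10⁻⁴ × 0.94 = 0.12972 m
210 × 2.3×10⁻⁴ × 0.23 = 0.011109 m
770–1050 m: 280 × 0.53 × 1.7×10⁻⁴ = 0.025228 m
1050–1670 m: 1.8×10⁻⁴ × 0.15 × 620 = 0.01674 m
Δh = 0.04550 + 0.12972 + 0.011109 + 0.025228 + 0.01674 = 0.228297 m ≈ 228 mm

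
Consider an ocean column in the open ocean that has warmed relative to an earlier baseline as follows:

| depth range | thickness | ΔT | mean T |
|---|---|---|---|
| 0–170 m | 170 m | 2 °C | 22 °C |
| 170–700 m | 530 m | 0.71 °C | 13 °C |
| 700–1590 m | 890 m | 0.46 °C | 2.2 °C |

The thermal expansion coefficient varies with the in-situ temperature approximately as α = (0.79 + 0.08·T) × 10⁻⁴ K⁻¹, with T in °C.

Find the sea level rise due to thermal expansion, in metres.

Layer 1: α = (0.79 + 0.08×22)×10⁻⁴ = 2.55×10⁻⁴ K⁻¹
Layer 2: α = (0.79 + 0.08×13)×10⁻⁴ = 1.83×10⁻⁴ K⁻¹
Layer 3: α = (0.79 + 0.08×2.2)×10⁻⁴ = 0.966×10⁻⁴ K⁻¹
170 × 2.55×10⁻⁴ × 2 = 0.08670 m
170–700 m: 0.71 × 1.83×10⁻⁴ × 530 = 0.0688629 m
Layer 3: 890 × 0.46 × 0.966×10⁻⁴ = 0.03954804 m
Δh = 0.08670 + 0.0688629 + 0.03954804 = 0.19511094 m ≈ 0.20 m

Δh ≈ 0.20 m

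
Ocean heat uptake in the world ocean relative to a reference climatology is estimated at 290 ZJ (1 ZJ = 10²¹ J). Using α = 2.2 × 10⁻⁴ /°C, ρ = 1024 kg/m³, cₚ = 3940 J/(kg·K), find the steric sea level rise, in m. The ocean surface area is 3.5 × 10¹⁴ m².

0.0452 m

Per unit area: Q = 290×10²¹ / (3.5×10¹⁴) ≈ 8.286×10⁸ J/m²
Δh = αQ/(ρcₚ) = 2.2×10⁻⁴ × 8.286×10⁸ / (1024 × 3940) ≈ 0.045183 m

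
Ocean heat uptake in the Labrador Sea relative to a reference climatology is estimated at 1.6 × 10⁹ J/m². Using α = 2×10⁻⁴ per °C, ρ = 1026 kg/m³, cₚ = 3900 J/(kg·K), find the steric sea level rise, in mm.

80.0 mm of thermosteric rise

Δh = αQ/(ρcₚ) = 2×10⁻⁴ × 1.6×10⁹ / (1026 × 3900) ≈ 0.079972 m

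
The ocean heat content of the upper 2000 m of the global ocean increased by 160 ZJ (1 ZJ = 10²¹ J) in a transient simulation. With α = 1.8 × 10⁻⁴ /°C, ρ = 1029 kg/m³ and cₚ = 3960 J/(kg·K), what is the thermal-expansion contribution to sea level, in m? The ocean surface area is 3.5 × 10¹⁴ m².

Per unit area: Q = 160×10²¹ / (3.5×10¹⁴) ≈ 4.571×10⁸ J/m²
Δh = αQ/(ρcₚ) = 1.8×10⁻⁴ × 4.571×10⁸ / (1029 × 3960) ≈ 0.020192 m

Δh = 0.0202 m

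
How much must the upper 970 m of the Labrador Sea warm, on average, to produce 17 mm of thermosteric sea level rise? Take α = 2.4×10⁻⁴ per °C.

ΔT = Δh/(αH) = 0.017 / (2.4×10⁻⁴ × 970) ≈ 0.07302 K

about 0.073 K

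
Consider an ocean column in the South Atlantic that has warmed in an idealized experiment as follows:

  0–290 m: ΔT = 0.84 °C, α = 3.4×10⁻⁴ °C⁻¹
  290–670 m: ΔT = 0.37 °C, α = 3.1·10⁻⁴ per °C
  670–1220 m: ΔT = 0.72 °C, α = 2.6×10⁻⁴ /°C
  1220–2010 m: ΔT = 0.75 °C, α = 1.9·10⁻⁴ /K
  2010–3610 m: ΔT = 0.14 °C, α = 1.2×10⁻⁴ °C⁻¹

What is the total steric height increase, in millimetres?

about 370 mm

3.4×10⁻⁴ × 290 × 0.84 = 0.082824 m
380 × 3.1×10⁻⁴ × 0.37 = 0.043586 m
670–1220 m: 550 × 2.6×10⁻⁴ × 0.72 = 0.10296 m
Layer 4: 1.9×10⁻⁴ × 790 × 0.75 = 0.112575 m
1.2×10⁻⁴ × 0.14 × 1600 = 0.02688 m
Δh = 0.082824 + 0.043586 + 0.10296 + 0.112575 + 0.02688 = 0.368825 m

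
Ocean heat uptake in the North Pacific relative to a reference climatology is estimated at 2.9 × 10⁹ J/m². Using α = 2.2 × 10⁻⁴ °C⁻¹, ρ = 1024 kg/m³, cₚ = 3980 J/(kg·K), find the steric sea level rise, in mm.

Δh = 160 mm

Δh = αQ/(ρcₚ) = 2.2×10⁻⁴ × 2.9×10⁹ / (1024 × 3980) ≈ 0.15654 m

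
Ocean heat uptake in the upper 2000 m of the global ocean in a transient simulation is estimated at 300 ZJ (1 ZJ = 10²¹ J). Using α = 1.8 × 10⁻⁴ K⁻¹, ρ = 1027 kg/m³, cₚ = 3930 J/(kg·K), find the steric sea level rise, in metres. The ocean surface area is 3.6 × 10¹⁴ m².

Δh = 0.0372 m

Per unit area: Q = 300×10²¹ / (3.6×10¹⁴) ≈ 8.333×10⁸ J/m²
Δh = αQ/(ρcₚ) = 1.8×10⁻⁴ × 8.333×10⁸ / (1027 × 3930) ≈ 0.037163 m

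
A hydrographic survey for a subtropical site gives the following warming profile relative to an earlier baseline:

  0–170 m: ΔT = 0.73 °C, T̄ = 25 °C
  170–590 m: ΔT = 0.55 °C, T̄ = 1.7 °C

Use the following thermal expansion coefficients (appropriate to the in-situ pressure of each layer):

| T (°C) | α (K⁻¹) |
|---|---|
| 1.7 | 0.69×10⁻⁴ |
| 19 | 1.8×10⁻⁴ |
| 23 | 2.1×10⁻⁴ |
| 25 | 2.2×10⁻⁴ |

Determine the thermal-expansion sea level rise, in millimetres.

43 mm of thermosteric rise

Layer 1 at 25 °C → α = 2.2×10⁻⁴ K⁻¹
Layer 2 at 1.7 °C → α = 0.69×10⁻⁴ K⁻¹
170 × 0.73 × 2.2×10⁻⁴ = 0.027302 m
Layer 2: 420 × 0.55 × 0.69×10⁻⁴ = 0.015939 m
Δh = 0.027302 + 0.015939 = 0.043241 m ≈ 43 mm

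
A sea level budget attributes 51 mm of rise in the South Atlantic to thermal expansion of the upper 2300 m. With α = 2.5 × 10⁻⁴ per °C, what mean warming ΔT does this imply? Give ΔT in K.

ΔT = Δh/(αH) = 0.051 / (2.5×10⁻⁴ × 2300) ≈ 0.08870 K

about 0.0887 K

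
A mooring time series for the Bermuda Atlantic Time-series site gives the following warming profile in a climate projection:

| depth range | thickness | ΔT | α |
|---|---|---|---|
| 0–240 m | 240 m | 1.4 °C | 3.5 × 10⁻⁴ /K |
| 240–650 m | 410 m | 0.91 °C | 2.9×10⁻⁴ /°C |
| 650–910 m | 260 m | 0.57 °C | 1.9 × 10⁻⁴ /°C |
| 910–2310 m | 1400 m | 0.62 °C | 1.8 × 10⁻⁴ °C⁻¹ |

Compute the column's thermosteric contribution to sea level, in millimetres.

Δh ≈ 410 mm

Layer 1: 1.4 × 3.5×10⁻⁴ × 240 = 0.11760 m
Layer 2: 0.91 × 410 × 2.9×10⁻⁴ = 0.108199 m
Layer 3: 260 × 1.9×10⁻⁴ × 0.57 = 0.028158 m
910–2310 m: 1.8×10⁻⁴ × 1400 × 0.62 = 0.15624 m
Δh = 0.11760 + 0.108199 + 0.028158 + 0.15624 = 0.410197 m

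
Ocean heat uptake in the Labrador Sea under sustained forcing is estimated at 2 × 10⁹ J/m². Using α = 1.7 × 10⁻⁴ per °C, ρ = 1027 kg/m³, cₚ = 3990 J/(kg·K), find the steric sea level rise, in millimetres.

83.0 mm of thermosteric rise

Δh = αQ/(ρcₚ) = 1.7×10⁻⁴ × 2×10⁹ / (1027 × 3990) ≈ 0.082973 m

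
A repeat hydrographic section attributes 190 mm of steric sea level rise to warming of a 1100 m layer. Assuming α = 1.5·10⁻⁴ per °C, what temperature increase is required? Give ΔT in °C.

about 1.2 °C

ΔT = Δh/(αH) = 0.19 / (1.5×10⁻⁴ × 1100) ≈ 1.152 °C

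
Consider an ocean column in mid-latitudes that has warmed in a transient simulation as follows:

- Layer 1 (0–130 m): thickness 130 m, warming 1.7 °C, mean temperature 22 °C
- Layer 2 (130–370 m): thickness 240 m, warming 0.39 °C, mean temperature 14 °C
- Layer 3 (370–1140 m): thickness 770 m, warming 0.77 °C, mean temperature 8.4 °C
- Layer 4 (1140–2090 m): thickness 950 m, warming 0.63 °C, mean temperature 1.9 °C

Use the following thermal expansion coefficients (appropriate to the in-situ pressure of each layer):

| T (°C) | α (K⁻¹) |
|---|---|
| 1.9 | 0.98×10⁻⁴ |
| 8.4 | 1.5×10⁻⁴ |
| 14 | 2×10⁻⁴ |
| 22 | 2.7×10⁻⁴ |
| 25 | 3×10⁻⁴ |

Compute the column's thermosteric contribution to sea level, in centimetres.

Layer 1 at 22 °C → α = 2.7×10⁻⁴ K⁻¹
Layer 2 at 14 °C → α = 2×10⁻⁴ K⁻¹
Layer 3 at 8.4 °C → α = 1.5×10⁻⁴ K⁻¹
Layer 4 at 1.9 °C → α = 0.98×10⁻⁴ K⁻¹
2.7×10⁻⁴ × 130 × 1.7 = 0.05967 m
2×10⁻⁴ × 240 × 0.39 = 0.01872 m
Layer 3: 0.77 × 1.5×10⁻⁴ × 770 = 0.088935 m
0.63 × 0.98×10⁻⁴ × 950 = 0.058653 m
Δh = 0.05967 + 0.01872 + 0.088935 + 0.058653 = 0.225978 m

Δh = 22.6 cm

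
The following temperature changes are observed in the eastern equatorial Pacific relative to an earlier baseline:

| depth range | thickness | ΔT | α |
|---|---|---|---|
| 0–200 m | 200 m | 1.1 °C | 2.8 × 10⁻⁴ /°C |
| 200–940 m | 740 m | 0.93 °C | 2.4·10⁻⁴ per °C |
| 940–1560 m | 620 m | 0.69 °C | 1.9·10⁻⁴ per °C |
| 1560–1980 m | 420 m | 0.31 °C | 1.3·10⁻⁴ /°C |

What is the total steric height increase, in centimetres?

32.5 cm of thermosteric rise

Layer 1: 200 × 1.1 × 2.8×10⁻⁴ = 0.06160 m
200–940 m: 0.93 × 2.4×10⁻⁴ × 740 = 0.165168 m
Layer 3: 620 × 1.9×10⁻⁴ × 0.69 = 0.081282 m
420 × 1.3×10⁻⁴ × 0.31 = 0.016926 m
Δh = 0.06160 + 0.165168 + 0.081282 + 0.016926 = 0.324976 m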